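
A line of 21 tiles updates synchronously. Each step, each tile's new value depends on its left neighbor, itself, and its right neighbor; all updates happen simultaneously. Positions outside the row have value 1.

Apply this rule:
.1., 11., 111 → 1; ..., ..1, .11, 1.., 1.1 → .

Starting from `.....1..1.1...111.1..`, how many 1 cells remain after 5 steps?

.....1..1.1....11.1..
.....1..1.1.....1.1..
.....1..1.1.....1.1..  (fixed point — unchanged through step 5)
count of 1: 5

5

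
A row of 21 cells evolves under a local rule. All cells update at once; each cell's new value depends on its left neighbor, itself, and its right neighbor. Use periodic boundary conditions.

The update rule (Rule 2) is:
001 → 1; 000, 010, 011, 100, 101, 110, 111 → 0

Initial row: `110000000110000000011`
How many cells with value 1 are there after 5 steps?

2

step 1: 000000001000000000100
step 2: 000000010000000001000
step 3: 000000100000000010000
step 4: 000001000000000100000
step 5: 000010000000001000000
count of 1: 2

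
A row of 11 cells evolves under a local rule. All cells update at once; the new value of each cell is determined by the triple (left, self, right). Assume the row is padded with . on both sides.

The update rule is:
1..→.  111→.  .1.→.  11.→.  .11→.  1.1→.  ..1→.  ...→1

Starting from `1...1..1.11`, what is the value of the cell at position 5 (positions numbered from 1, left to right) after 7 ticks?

.

..1........
1...1111111
..1........  (repeats tick 1; period 2)
tick 7: ..1........
position 5 holds .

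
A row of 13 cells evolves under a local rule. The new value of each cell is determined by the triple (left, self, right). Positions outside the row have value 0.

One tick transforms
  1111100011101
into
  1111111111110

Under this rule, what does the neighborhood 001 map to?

1

At position 7 the neighborhood is 001; the next row has 1 there.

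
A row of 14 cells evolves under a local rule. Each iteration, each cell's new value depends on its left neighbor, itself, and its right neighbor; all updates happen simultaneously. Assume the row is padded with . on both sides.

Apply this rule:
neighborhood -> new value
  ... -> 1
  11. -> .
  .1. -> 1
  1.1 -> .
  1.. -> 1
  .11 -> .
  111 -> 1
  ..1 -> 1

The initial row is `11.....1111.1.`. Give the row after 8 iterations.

1..111...1....

..11111.11..11
11.111....11..
....1.1111..11
11111..11.11..
.111.11.....11
1.1....11111..
1.11111.111.11
1..111...1....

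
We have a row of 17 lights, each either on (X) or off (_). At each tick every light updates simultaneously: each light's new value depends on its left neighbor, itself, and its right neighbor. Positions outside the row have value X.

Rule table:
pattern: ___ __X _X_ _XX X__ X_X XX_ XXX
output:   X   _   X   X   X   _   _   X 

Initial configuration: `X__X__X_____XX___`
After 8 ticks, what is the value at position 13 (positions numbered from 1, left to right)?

X

tick 1: _X_XX_XXXXX_X_XX_
tick 2: _X_X__XXXX__X_X__
tick 3: _X_XX_XXX_X_X_XX_
tick 4: _X_X__XX__X_X_X__
tick 5: _X_XX_X_X_X_X_XX_
tick 6: _X_X__X_X_X_X_X__
tick 7: _X_XX_X_X_X_X_XX_  (repeats tick 5; period 2)
tick 8: _X_X__X_X_X_X_X__
position 13 holds X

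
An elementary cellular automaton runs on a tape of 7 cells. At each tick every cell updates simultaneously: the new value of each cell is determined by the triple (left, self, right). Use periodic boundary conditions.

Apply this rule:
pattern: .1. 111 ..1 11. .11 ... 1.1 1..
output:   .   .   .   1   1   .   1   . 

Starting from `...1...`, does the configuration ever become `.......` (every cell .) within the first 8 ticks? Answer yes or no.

.......
all cells are . at tick 1

yes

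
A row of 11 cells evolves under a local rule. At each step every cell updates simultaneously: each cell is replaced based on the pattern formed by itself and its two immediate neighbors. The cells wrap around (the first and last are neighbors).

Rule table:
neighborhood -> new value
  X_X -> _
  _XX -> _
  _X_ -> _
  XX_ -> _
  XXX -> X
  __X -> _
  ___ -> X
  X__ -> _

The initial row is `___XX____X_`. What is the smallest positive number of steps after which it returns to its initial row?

XX____XX___
___XX____X_

2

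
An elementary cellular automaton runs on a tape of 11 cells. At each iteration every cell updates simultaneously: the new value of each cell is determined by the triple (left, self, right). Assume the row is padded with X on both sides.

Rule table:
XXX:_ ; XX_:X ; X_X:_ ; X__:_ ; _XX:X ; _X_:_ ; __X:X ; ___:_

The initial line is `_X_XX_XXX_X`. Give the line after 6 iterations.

___XX_X_X_X
__XXX_____X
_XX_X____XX
_XX_____XX_
_XX____XXX_
_XX___XX_X_

_XX___XX_X_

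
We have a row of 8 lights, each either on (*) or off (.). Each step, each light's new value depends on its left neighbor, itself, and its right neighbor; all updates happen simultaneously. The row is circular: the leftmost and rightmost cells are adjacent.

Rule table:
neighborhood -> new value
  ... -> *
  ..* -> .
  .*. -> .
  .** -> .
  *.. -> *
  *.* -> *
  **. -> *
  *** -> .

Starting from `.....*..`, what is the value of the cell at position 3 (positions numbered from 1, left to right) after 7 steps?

*

step 1: ****..**
step 2: ...**...
step 3: **..****
step 4: .**.....
step 5: ..******
step 6: *......*
step 7: ******..
position 3 holds *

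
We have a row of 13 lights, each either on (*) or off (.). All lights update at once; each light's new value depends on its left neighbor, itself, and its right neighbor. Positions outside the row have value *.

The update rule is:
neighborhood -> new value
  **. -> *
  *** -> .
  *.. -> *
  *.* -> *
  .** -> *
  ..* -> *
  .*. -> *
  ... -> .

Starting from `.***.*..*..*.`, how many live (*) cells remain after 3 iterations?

5

**.**********
.***.........
**.**.......*
count of *: 5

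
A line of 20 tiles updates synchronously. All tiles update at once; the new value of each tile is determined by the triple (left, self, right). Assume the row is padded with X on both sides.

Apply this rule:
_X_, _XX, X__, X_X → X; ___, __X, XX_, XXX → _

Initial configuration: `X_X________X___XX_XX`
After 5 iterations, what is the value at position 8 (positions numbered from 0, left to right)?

_

_XXX_______XX__X_XX_
XX__X______X_X_XXX_X
__X_XX_____XXXXX__XX
X_XXX_X____X____X_X_
_XX__XXX___XX___XXXX
position 8 holds _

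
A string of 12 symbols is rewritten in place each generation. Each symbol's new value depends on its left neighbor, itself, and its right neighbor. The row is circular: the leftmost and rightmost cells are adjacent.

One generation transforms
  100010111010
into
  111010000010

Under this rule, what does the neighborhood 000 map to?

At position 2 the neighborhood is 000; the next row has 1 there.

1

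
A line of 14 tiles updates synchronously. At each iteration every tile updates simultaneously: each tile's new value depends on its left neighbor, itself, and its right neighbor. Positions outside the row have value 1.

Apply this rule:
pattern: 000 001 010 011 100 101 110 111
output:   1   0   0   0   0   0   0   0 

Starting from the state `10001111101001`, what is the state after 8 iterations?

iteration 1: 00100000000000
iteration 2: 00001111111110
iteration 3: 01100000000000
iteration 4: 00001111111110  (repeats iteration 2; period 2)
iteration 8: 00001111111110

00001111111110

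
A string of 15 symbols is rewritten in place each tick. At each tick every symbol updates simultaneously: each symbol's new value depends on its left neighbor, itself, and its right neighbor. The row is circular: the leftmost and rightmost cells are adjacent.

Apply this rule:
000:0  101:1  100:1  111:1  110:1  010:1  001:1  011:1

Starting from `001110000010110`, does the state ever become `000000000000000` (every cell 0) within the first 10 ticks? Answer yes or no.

tick 1: 011111000111111
tick 2: 111111101111111
tick 3: 111111111111111
tick 4: 111111111111111  (fixed point — unchanged through tick 10)
tick 10 is 111111111111111, still not uniform 0

no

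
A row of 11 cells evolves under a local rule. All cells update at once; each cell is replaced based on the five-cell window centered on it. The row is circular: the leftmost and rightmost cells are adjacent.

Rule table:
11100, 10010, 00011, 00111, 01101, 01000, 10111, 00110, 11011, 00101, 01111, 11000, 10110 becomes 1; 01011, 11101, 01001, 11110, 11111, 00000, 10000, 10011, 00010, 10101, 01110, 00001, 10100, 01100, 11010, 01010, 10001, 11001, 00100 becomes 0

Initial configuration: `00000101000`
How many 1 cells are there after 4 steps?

step 1: 00000100100
step 2: 00000001010
step 3: 00000001001
step 4: 10000000010
count of 1: 2

2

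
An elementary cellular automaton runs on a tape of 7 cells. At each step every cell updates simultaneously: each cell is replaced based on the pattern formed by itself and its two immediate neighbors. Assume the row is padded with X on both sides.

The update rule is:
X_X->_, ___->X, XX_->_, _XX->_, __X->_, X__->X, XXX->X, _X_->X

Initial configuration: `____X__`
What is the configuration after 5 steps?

step 1: XXX_XX_
step 2: XX_____
step 3: X_XXXX_
step 4: ___XX__
step 5: XX___X_

XX___X_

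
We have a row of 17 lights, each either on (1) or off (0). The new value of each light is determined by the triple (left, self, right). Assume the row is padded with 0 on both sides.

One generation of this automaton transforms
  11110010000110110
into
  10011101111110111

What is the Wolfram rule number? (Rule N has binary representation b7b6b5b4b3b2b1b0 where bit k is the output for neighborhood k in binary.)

91

position 1: 111 → 0  (bit 7 = 0)
position 3: 110 → 1  (bit 6 = 1)
position 13: 101 → 0  (bit 5 = 0)
position 4: 100 → 1  (bit 4 = 1)
position 0: 011 → 1  (bit 3 = 1)
position 6: 010 → 0  (bit 2 = 0)
position 5: 001 → 1  (bit 1 = 1)
position 8: 000 → 1  (bit 0 = 1)
bits b7..b0 = 01011011 = 91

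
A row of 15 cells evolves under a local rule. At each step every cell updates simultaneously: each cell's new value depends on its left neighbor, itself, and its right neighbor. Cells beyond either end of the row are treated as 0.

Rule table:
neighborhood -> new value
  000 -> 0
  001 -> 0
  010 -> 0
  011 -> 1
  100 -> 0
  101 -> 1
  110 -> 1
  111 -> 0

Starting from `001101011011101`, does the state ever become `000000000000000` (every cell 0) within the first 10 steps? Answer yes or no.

step 1: 001110111110110
step 2: 001011100011110
step 3: 000110100010010
step 4: 000111000000000
step 5: 000101000000000
step 6: 000010000000000
step 7: 000000000000000
all cells are 0 at step 7

yes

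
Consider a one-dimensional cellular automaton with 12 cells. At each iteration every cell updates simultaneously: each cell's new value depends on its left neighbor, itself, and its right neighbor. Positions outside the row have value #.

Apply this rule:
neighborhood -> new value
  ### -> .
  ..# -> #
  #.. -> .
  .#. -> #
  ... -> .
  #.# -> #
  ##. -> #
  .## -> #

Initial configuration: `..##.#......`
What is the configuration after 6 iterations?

iteration 1: .#####.....#
iteration 2: ##...#....##
iteration 3: .#..##...##.
iteration 4: ##.###..####
iteration 5: .###.#.##...
iteration 6: ##.######..#

##.######..#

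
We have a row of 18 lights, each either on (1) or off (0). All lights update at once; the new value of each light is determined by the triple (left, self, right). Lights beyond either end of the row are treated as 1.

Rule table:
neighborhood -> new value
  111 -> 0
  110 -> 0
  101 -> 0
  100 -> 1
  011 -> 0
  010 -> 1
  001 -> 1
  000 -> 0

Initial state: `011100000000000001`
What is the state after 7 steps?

100111100000001010

000010000000000010
100111000000000110
011000100000001000
000101110000011101
101100001000100000
000010011101110001
100111100000001010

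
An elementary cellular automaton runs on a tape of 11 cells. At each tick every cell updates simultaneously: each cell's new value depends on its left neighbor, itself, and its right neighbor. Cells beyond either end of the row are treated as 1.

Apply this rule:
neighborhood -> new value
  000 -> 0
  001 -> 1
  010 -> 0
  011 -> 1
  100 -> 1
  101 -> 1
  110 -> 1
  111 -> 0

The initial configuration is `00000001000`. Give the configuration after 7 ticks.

11100000111

tick 1: 10000010101
tick 2: 11000101011
tick 3: 01101010110
tick 4: 11110101111
tick 5: 00011011000
tick 6: 10111111101
tick 7: 11100000111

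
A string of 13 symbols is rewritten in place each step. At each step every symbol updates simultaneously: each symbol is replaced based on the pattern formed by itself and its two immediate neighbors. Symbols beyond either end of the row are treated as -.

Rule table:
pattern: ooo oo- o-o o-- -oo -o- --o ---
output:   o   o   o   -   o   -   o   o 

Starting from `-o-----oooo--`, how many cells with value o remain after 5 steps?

step 1: o--oooooooo-o
step 2: --oooooooooo-
step 3: oooooooooooo-
step 4: oooooooooooo-  (fixed point — unchanged through step 5)
count of o: 12

12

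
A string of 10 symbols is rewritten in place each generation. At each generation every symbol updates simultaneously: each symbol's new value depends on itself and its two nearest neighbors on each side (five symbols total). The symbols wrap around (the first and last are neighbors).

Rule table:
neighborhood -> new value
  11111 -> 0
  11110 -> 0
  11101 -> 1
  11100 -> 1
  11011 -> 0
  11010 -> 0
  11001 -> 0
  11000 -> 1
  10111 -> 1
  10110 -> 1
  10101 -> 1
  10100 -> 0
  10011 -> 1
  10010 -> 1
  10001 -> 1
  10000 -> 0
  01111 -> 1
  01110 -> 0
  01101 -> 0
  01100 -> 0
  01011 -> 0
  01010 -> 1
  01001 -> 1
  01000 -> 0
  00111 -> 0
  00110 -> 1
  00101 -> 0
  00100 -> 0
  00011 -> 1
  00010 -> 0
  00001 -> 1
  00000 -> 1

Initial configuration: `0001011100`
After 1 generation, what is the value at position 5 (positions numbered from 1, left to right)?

1100010110
position 5 holds 0

0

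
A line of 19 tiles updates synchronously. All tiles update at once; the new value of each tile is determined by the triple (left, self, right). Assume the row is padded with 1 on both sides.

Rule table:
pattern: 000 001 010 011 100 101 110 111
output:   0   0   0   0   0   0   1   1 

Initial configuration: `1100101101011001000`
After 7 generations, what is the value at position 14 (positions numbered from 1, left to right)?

generation 1: 1100000100001000000
generation 2: 1100000000000000000
generation 3: 1100000000000000000  (fixed point — unchanged through generation 7)
position 14 holds 0

0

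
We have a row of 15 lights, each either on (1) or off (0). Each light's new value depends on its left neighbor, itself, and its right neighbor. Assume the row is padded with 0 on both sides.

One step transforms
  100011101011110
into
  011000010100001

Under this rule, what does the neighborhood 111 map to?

At position 5 the neighborhood is 111; the next row has 0 there.

0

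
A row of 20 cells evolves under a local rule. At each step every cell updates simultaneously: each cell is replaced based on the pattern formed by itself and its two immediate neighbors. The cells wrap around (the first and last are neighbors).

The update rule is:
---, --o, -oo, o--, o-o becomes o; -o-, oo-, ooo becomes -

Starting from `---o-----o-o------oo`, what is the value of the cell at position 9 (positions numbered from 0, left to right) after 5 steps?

ooo-ooooo-o-ooooooo-
o--oo----o-oo------o
-ooo-oooo-oo-ooooooo
oo--oo---oo-oo------
o-ooo-oooo-oo-oooooo
position 9 holds o

o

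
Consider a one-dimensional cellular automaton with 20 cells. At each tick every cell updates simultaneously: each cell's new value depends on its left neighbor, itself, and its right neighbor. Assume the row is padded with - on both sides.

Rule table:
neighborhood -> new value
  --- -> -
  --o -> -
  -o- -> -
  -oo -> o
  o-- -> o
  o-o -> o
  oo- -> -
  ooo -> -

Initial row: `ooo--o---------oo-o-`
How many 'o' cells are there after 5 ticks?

o--o--o--------o-o-o
-o--o--o--------o-o-
--o--o--o--------o-o
---o--o--o--------o-
----o--o--o--------o
count of o: 4

4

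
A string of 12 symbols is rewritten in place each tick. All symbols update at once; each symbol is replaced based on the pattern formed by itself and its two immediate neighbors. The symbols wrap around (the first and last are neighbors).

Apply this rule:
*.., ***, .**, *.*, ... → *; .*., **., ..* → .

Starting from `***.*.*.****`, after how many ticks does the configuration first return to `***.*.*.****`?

**.*.*.*****
*.*.*.******
.*.*.*******
*.*.*******.
.*.*******.*
*.*******.*.
.*******.*.*
*******.*.*.
******.*.*.*
*****.*.*.**
****.*.*.***
***.*.*.****

12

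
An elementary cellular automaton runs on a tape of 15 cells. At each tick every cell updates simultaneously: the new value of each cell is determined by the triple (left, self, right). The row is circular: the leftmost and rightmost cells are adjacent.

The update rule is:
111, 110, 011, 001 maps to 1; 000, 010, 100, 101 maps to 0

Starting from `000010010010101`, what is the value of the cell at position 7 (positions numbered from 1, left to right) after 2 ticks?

0

tick 1: 000100100100000
tick 2: 001001001000000
position 7 holds 0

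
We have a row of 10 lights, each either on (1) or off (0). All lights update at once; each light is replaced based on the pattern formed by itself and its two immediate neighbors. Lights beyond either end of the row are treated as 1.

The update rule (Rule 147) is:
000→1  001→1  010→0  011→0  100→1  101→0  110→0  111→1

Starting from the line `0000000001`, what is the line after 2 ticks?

1111111100

tick 1: 1111111110
tick 2: 1111111100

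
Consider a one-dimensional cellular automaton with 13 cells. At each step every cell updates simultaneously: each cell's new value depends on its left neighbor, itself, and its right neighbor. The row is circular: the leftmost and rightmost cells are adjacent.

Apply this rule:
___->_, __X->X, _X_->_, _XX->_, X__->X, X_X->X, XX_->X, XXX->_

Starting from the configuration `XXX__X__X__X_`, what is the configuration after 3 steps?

_XXX_XX_XX_XX

__XXX_XX_XX_X
XX__XX_XX_XX_
_XXX_XX_XX_XX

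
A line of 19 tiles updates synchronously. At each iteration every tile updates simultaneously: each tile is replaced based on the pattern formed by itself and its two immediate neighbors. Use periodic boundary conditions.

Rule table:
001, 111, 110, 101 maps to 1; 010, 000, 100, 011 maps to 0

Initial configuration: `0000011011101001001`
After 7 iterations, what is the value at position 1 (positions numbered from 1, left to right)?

1

iteration 1: 0000101101110010010
iteration 2: 0001010110110100100
iteration 3: 0010101011011001000
iteration 4: 0101010101101010000
iteration 5: 1010101010110100000
iteration 6: 0101010101011000001
iteration 7: 1010101010101000010
position 1 holds 1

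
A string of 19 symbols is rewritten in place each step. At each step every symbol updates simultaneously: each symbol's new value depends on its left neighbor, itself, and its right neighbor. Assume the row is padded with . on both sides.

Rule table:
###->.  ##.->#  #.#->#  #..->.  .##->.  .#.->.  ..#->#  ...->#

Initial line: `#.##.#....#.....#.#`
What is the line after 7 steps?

.#..#.#..#.#.#.#.#.

.#.##..###..####.#.
#.#.#.#..#.#...##..
.#.#.#..#.#..##.#.#
#.#.#..#.#..#.##.#.
.#.#..#.#..#.#.##..
#.#..#.#..#.#.#.#.#
.#..#.#..#.#.#.#.#.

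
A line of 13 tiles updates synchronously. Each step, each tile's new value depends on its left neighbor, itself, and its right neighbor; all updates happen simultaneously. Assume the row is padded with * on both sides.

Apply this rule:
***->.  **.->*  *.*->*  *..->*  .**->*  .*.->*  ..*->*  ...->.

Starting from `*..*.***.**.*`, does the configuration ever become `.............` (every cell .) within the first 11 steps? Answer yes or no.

step 1: ******.******
step 2: .....***.....
step 3: *...**.**...*
step 4: **.*******.**
step 5: .***.....***.
step 6: **.**...**.**
step 7: .*****.*****.
step 8: **...***...**
step 9: .**.**.**.**.
step 10: *************
step 11: .............
all cells are . at step 11

yes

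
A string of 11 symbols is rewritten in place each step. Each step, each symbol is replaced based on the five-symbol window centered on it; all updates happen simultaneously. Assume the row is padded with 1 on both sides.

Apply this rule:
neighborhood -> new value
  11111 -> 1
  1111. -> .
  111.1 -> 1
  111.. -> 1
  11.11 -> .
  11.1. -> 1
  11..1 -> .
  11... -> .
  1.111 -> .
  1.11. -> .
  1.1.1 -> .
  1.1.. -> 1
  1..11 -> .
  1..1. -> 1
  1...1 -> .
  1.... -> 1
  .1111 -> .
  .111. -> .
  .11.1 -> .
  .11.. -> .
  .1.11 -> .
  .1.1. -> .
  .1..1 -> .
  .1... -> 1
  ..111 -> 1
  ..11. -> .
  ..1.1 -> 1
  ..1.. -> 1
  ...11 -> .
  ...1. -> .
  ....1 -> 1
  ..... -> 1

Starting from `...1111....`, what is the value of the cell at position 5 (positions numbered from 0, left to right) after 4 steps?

step 1: ...1..1.11.
step 2: ...1.11....
step 3: ...1....11.
step 4: ...1111....
position 5 holds 1

1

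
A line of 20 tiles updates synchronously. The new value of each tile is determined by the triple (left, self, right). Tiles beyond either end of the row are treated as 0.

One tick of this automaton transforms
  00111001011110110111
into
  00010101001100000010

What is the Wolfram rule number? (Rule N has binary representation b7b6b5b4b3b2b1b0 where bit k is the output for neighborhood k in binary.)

148

position 3: 111 → 1  (bit 7 = 1)
position 4: 110 → 0  (bit 6 = 0)
position 8: 101 → 0  (bit 5 = 0)
position 5: 100 → 1  (bit 4 = 1)
position 2: 011 → 0  (bit 3 = 0)
position 7: 010 → 1  (bit 2 = 1)
position 1: 001 → 0  (bit 1 = 0)
position 0: 000 → 0  (bit 0 = 0)
bits b7..b0 = 10010100 = 148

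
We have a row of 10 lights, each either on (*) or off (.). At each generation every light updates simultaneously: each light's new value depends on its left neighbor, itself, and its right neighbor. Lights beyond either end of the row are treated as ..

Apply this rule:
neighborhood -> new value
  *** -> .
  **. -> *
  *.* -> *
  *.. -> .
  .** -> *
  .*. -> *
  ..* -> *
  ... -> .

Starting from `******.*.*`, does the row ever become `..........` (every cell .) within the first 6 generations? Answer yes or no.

generation 1: *....*****
generation 2: *...**...*
generation 3: *..***..**
generation 4: *.**.*.***
generation 5: ********.*
generation 6: *......***
generation 6 is *......***, still not uniform .

no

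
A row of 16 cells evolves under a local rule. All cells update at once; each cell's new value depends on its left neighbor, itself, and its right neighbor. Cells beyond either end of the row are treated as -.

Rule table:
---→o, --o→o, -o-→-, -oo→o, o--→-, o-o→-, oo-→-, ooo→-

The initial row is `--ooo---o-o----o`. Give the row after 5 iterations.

ooo---oo----ooo-
o---ooo--oooo---
--ooo---oo----oo
ooo---ooo--oooo-
o---ooo---oo----

o---ooo---oo----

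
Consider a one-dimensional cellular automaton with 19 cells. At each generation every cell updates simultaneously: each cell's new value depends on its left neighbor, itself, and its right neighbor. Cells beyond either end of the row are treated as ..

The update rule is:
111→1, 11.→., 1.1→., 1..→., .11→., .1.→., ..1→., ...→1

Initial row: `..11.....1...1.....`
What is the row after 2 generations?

1....111...1...1111
..11..1..1...1..11.

..11..1..1...1..11.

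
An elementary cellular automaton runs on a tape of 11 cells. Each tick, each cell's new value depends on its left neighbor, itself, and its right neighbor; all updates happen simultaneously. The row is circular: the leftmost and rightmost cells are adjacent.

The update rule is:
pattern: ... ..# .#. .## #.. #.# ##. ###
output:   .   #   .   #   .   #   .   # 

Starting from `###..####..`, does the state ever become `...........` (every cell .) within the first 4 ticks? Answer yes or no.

##..####..#
#..####..##
..####..###
.####..###.
tick 4 is .####..###., still not uniform .

no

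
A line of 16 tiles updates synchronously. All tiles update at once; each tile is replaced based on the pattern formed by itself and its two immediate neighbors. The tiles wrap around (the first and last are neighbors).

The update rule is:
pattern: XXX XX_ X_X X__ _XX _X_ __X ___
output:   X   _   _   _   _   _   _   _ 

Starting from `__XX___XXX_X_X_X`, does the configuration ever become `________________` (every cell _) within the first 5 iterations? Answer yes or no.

yes

________X_______
________________
all cells are _ at iteration 2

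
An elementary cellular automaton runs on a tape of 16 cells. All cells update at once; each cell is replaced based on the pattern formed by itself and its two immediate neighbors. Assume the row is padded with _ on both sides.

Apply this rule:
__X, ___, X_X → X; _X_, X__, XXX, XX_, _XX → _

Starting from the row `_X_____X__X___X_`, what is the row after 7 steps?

XXXX__XXXX__X__X

step 1: X__XXXX__X__XX__
step 2: __X_____X__X___X
step 3: XX__XXXX__X__XX_
step 4: ___X_____X__X___
step 5: XXX__XXXX__X__XX
step 6: ____X_____X__X__
step 7: XXXX__XXXX__X__X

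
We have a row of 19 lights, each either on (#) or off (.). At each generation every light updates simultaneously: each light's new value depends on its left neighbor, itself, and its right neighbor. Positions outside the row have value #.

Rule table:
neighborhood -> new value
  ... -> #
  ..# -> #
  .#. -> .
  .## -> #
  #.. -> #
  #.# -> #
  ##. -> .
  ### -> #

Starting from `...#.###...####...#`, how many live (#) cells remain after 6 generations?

###.###.######.####
##.###.######.#####
#.###.######.######
.###.######.#######
###.######.########
##.######.#########
count of #: 17

17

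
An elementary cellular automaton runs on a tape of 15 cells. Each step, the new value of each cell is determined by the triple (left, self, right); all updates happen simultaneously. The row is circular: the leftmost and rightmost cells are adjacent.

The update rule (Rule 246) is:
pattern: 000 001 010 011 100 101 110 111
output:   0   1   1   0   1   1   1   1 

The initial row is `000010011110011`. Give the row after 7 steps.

111101110111101

step 1: 100111101111101
step 2: 111011110111110
step 3: 011101111011111
step 4: 101110111101111
step 5: 110111011110111
step 6: 111011101111011
step 7: 111101110111101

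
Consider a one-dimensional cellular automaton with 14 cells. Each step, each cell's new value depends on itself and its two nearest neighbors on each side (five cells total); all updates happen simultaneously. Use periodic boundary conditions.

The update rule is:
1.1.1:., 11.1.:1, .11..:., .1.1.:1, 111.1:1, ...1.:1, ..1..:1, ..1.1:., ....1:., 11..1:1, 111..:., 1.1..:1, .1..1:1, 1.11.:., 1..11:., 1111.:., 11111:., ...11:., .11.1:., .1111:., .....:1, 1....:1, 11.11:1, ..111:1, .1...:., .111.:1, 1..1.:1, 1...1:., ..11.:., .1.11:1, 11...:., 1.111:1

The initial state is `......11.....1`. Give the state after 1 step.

.111.....11.11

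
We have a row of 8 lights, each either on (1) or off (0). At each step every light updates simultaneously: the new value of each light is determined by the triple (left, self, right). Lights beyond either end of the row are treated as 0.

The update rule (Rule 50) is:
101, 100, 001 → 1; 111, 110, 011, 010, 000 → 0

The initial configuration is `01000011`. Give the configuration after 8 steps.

01011010

10100100
01011010
10100101
01011010  (repeats step 2; period 2)
step 8: 01011010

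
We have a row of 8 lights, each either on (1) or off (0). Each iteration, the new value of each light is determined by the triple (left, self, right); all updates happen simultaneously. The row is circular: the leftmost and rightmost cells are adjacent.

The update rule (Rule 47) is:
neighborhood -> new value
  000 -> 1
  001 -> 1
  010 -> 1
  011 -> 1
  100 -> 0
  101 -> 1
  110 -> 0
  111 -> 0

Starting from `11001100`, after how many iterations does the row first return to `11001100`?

10011001
00110011
01100110
11001100

4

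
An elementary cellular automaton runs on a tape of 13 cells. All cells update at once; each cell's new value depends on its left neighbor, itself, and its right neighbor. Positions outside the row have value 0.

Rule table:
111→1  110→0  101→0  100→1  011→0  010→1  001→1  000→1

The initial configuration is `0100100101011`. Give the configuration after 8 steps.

1111111101000
0111111001111
1011110110110
1001100000001
1110011111111
0101101111110
1100000111101
0011111011001

0011111011001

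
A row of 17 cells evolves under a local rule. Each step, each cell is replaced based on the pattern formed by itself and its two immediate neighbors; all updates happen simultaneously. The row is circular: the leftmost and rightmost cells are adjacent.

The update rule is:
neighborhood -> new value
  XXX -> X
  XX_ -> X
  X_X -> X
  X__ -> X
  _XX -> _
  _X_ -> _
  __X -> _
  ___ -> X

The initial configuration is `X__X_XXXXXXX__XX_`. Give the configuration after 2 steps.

X_X__X_XXXXXXX__X

step 1: _X__X_XXXXXXX__XX
step 2: X_X__X_XXXXXXX__X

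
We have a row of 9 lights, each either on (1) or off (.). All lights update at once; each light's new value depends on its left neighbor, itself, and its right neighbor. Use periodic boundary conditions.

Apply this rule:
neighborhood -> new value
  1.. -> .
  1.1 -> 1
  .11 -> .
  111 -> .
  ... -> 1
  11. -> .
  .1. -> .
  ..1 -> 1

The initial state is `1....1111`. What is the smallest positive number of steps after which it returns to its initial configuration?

18

..111....
11....111
...111...
111....11
....111..
1111....1
.....111.
11111....
......111
.11111...
1......11
..11111..
11......1
...11111.
111......
....11111
.111.....
1....1111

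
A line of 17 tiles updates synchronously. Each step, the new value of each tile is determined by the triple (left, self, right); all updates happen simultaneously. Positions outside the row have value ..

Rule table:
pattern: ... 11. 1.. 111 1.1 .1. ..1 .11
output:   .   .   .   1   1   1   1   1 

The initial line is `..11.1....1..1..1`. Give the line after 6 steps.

1...11.11.11.....

.11.11...11.11.11
11.11...11.11.11.
1.11...11.11.11..
111...11.11.11...
11...11.11.11....
1...11.11.11.....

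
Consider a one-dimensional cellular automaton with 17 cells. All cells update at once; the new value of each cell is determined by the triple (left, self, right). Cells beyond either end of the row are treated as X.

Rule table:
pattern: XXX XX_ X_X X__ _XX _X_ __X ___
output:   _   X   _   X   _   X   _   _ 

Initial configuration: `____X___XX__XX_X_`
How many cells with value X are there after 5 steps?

step 1: X___XX___XX__X_X_
step 2: XX___XX___XX_X_X_
step 3: _XX___XX___X_X_X_
step 4: __XX___XX__X_X_X_
step 5: X__XX___XX_X_X_X_
count of X: 8

8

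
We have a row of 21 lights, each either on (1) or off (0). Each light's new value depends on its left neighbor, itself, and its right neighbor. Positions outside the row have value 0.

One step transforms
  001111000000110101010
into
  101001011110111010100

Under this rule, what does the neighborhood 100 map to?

At position 6 the neighborhood is 100; the next row has 0 there.

0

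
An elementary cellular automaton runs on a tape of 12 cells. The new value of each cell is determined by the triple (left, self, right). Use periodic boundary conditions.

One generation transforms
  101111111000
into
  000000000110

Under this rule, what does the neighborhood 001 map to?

0

At position 11 the neighborhood is 001; the next row has 0 there.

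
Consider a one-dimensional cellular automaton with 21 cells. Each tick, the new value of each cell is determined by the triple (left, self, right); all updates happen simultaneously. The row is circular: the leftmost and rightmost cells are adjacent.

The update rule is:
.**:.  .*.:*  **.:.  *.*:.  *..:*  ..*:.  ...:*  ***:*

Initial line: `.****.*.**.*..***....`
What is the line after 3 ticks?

..**..*....**..*.****
*...*.****...*.*..**.
***.*..**.**.*.**....

***.*..**.**.*.**....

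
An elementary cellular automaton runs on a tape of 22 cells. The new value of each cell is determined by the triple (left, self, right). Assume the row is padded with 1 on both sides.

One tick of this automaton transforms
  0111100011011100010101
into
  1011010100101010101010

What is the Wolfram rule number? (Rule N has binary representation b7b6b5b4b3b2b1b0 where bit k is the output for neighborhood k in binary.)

178

position 2: 111 → 1  (bit 7 = 1)
position 4: 110 → 0  (bit 6 = 0)
position 0: 101 → 1  (bit 5 = 1)
position 5: 100 → 1  (bit 4 = 1)
position 1: 011 → 0  (bit 3 = 0)
position 17: 010 → 0  (bit 2 = 0)
position 7: 001 → 1  (bit 1 = 1)
position 6: 000 → 0  (bit 0 = 0)
bits b7..b0 = 10110010 = 178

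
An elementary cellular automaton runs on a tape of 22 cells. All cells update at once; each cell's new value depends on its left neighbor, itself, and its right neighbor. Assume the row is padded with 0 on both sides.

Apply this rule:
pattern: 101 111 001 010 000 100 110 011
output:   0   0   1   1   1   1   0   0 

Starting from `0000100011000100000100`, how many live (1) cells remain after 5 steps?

20

1111111100111111111111
0000000011000000000000
1111111100111111111111  (repeats step 1; period 2)
step 5: 1111111100111111111111
count of 1: 20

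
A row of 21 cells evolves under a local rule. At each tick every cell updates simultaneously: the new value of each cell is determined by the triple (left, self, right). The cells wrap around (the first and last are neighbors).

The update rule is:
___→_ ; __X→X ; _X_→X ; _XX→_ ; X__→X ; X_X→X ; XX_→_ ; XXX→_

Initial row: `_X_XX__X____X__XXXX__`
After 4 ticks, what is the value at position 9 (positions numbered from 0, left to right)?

XXX__XXXX__XXXX____X_
___XX____XX____X__XXX
X_X__X__X__X__XXXX___
XXXXXXXXXXXXXX____X_X
position 9 holds X

X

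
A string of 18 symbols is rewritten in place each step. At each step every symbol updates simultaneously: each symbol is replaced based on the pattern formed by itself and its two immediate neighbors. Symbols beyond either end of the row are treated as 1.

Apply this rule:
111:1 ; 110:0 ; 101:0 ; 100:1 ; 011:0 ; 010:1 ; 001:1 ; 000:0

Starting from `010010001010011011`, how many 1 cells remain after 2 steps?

6

step 1: 011111011011100001
step 2: 001110000001010010
count of 1: 6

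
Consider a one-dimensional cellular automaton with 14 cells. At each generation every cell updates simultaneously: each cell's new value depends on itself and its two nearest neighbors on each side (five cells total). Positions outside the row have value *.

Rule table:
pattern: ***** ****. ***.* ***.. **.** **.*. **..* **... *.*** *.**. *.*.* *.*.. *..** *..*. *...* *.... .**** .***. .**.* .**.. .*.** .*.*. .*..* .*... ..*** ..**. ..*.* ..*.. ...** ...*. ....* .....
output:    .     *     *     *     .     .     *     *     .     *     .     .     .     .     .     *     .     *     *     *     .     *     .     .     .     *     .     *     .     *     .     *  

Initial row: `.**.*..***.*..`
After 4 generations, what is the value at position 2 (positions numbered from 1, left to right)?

*

.**.....**....
.*****..****..
....***...***.
**...***...**.
position 2 holds *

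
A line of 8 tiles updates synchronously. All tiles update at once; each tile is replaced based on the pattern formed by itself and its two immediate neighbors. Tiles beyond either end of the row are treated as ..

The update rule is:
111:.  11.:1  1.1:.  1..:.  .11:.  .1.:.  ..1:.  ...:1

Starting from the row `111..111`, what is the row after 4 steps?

1.......

..1....1
1...11..
..1..1.1
1.......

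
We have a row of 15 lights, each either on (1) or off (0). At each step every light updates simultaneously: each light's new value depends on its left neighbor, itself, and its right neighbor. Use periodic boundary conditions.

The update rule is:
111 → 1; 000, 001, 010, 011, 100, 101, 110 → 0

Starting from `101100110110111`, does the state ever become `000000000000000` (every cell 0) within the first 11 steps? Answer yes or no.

000000000000011
000000000000000
all cells are 0 at step 2

yes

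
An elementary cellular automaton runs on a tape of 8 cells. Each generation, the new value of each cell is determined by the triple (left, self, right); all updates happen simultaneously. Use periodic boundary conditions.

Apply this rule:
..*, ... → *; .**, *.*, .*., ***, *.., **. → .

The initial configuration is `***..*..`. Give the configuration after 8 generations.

.*..***.

....*..*
.***..*.
*....*..
..***..*
.*....*.
*..***..
..*....*
.*..***.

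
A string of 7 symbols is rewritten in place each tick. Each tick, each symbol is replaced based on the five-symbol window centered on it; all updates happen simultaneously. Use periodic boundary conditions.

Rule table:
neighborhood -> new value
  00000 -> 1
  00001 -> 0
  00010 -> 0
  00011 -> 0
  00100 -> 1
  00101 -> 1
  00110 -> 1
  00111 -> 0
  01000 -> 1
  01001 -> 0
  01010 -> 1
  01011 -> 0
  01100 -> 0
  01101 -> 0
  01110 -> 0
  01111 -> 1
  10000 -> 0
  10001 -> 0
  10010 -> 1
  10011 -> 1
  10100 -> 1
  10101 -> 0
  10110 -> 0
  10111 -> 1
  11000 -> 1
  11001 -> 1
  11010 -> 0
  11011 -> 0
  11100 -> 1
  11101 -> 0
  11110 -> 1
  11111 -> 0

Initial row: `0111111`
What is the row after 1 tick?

0110010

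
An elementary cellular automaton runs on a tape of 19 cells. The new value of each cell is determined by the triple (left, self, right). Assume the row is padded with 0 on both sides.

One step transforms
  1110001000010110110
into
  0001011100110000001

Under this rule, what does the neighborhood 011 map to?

0

At position 0 the neighborhood is 011; the next row has 0 there.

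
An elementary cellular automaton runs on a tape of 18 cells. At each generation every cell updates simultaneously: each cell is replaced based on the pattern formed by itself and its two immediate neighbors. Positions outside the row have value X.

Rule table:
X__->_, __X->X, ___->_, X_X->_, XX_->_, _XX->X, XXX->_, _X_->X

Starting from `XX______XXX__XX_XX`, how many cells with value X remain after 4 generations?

generation 1: _______XX___XX__X_
generation 2: ______XX___XX__XX_
generation 3: _____XX___XX__XX__
generation 4: ____XX___XX__XX__X
count of X: 7

7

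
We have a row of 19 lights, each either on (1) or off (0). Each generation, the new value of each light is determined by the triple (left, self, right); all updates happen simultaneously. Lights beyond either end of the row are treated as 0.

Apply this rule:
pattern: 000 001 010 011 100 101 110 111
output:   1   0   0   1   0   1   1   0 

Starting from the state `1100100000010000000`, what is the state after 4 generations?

generation 1: 1100001111000111111
generation 2: 1101101001010100001
generation 3: 1111110000101001100
generation 4: 1000010110010001101

1000010110010001101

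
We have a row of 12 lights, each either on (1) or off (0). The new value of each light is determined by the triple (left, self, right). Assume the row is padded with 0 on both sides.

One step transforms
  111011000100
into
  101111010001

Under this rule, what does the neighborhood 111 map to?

At position 1 the neighborhood is 111; the next row has 0 there.

0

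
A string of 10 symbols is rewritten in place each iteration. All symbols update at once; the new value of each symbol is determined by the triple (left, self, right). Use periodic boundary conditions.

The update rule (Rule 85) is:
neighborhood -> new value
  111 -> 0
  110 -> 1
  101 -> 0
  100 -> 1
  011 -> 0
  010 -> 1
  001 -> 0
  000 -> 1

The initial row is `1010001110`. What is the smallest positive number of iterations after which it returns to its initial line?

iteration 1: 1011100010
iteration 2: 1000111010
iteration 3: 1110001010
iteration 4: 0011101010
iteration 5: 1000101011
iteration 6: 1110101000
iteration 7: 0010101110
iteration 8: 1010100011
iteration 9: 1010111000
iteration 10: 1010001110

10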